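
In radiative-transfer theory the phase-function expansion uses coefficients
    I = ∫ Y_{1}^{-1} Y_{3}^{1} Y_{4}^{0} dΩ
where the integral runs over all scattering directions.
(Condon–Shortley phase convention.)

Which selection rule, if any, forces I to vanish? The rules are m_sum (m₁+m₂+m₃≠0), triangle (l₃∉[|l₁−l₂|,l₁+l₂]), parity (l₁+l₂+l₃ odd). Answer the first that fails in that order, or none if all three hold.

azimuthal sum: -1 + 1 + 0 = 0  ✓
2 ≤ 4 ≤ 4 (triangle on l)  ✓
L = 1 + 3 + 4 = 8 (even)  ✓

none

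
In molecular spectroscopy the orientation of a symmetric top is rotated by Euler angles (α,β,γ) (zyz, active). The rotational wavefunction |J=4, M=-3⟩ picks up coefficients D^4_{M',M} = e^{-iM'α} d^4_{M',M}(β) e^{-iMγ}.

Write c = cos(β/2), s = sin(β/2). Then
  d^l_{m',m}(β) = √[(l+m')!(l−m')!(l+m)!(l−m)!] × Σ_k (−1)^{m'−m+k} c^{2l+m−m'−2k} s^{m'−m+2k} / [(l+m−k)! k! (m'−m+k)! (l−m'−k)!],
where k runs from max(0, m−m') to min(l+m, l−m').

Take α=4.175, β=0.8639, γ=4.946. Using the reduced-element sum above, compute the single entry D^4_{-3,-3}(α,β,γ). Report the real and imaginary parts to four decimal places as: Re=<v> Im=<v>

Re=0.1382 Im=-0.1783

D^4_{-3,-3}(4.1750,0.8639,4.9460) = e^{-i·-3·4.1750}·d^4_{-3,-3}(0.8639)·e^{-i·-3·4.9460}. Compute d first:
Half-angle: c=0.908151, s=0.418642. N=√(1·5040·1·5040)=5040.000000
k∈{0,1} keeps every argument non-negative
  k=0: (−1)^0·5040.0000/(5040)·0.9082^8·0.4186^0 = +0.462663
  k=1: (−1)^1·5040.0000/(720)·0.9082^6·0.4186^2 = -0.688230
d^4_{-3,-3}(0.8639) = +0.462663 -0.688230 = -0.225566
Phases: e^{-i·(-3)·4.1750}=+0.999144-0.041359i, e^{-i·(-3)·4.9460}=-0.644855+0.764305i ⇒ D=+0.138203-0.178270i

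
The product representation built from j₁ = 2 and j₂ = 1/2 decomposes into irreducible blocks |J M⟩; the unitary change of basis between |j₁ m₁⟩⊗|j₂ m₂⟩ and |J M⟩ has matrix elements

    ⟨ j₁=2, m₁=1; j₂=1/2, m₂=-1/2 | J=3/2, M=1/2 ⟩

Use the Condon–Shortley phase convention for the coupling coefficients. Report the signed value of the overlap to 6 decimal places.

+√(3/5) = +0.774597

triangle: 1!·3!·0!/5! = 6/120
(j±m)!: 3!·1!·0!·1!·2!·1! = 12
prefactor² = (2J+1)·Δ·N² = 12/5
  k=0: +1/(0!·1!·1!·0!·2!·0!) = 1/2
Σ = 1/2  ⇒  CG² = 12/5·(1/2)² = 3/5
CG = +√(3/5) = +0.774597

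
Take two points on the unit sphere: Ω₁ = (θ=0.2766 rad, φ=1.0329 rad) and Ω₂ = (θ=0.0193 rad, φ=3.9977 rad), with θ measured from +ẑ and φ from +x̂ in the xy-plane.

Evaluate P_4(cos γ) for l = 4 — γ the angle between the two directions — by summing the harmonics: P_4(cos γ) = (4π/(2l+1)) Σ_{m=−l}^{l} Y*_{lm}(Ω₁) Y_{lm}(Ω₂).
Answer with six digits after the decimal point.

0.607146

Summing Y*_{l m}(θ₁,φ₁)·Y_{l m}(θ₂,φ₂) over m ∈ [−4, 4]; prefactor 4π/(2·4+1) = 1.396263:
  term(m=-4) = (0.000000, 0.000000)   from Y*(Ω₁)=(-0.001350, -0.002058), Y(Ω₂)=(-0.000000, 0.000000)
  term(m=-3) = (-0.000000, -0.000000)   from Y*(Ω₁)=(-0.024500, 0.001052), Y(Ω₂)=(0.000008, 0.000005)
  term(m=-2) = (0.000096, 0.000035)   from Y*(Ω₁)=(-0.064919, 0.120258), Y(Ω₂)=(-0.000105, -0.000740)
  term(m=-1) = (-0.015527, -0.002774)   from Y*(Ω₁)=(0.221456, 0.371213), Y(Ω₂)=(-0.023915, 0.027560)
  term(m=+0) = (0.465699, 0.000000)   from Y*(Ω₁)=(0.551313, -0.000000), Y(Ω₂)=(0.844709, 0.000000)
  term(m=+1) = (-0.015527, 0.002774)   from Y*(Ω₁)=(-0.221456, 0.371213), Y(Ω₂)=(0.023915, 0.027560)
  term(m=+2) = (0.000096, -0.000035)   from Y*(Ω₁)=(-0.064919, -0.120258), Y(Ω₂)=(-0.000105, 0.000740)
  term(m=+3) = (-0.000000, 0.000000)   from Y*(Ω₁)=(0.024500, 0.001052), Y(Ω₂)=(-0.000008, 0.000005)
  term(m=+4) = (0.000000, -0.000000)   from Y*(Ω₁)=(-0.001350, 0.002058), Y(Ω₂)=(-0.000000, -0.000000)
Accumulated sum (0.434836, -0.000000); after 4π/(2l+1) scaling, (0.607146, -0.000000) ⇒ P_4 = 0.607146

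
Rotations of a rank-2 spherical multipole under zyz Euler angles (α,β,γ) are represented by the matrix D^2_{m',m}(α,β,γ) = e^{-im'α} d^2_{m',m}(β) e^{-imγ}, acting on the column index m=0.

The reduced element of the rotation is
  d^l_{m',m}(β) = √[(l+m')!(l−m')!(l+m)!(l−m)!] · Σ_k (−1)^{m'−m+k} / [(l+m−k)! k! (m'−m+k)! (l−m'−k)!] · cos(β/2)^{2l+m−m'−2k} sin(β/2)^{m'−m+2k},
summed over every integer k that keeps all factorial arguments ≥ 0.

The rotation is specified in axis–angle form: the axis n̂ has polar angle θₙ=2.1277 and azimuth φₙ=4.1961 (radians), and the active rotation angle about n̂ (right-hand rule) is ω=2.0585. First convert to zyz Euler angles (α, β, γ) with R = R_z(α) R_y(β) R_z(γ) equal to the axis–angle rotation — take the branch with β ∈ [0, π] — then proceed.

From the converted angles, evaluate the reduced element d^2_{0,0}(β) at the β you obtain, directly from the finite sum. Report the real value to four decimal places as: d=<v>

Axis–angle → zyz. n̂ = (sinθₙcosφₙ, sinθₙsinφₙ, cosθₙ) = (-0.419063, -0.738248, -0.528560), ω = 2.0585.
R = I cosω + sinω [n̂]ₓ + (1−cosω) n̂n̂ᵀ gives
  R = [-0.210693, +0.921280, -0.326882; -0.012592, +0.331803, +0.943265; +0.977471, +0.202855, -0.058307]
β = atan2(√(R₁₃²+R₂₃²), R₃₃) = 1.629137; α = atan2(R₂₃, R₁₃) mod 2π = 1.904389; γ = atan2(R₃₂, −R₃₁) mod 2π = 2.936967
d^2_{0,0}(β=1.6291) via the finite sum:
With c≡cos(β/2)=0.686182 and s≡sin(β/2)=0.727430, N=[2·2·2·2]^{1/2}=4.000000
k: max(0,(0)−(0))=0 … min(2+(0),2−(0))=2
  k=0: (−1)^0·4.0000/(4)·0.6862^4·0.7274^0 = +0.221696
  k=1: (−1)^1·4.0000/(1)·0.6862^2·0.7274^2 = -0.996600
  k=2: (−1)^2·4.0000/(4)·0.6862^0·0.7274^4 = +0.280004
d^2_{0,0}(1.6291) = +0.221696 -0.996600 +0.280004 = -0.494900

d=-0.4949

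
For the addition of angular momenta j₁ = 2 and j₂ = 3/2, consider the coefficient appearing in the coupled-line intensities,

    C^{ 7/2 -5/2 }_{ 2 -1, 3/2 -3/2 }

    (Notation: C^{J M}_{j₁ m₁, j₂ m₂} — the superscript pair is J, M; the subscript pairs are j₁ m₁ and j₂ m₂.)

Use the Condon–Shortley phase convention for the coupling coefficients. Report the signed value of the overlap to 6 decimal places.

+0.755929

triangle: 0!×4!×3!/8! = 144/40320
(j±m)!: 1!×3!×0!×3!×1!×6! = 25920
prefactor² = (2J+1)×Δ×N² = 5184/7
  k=0: +1/(0!×0!×3!×0!×1!×3!) = 1/36
Σ = 1/36  ⇒  CG² = 5184/7×(1/36)² = 4/7
CG = +√(4/7) = +0.755929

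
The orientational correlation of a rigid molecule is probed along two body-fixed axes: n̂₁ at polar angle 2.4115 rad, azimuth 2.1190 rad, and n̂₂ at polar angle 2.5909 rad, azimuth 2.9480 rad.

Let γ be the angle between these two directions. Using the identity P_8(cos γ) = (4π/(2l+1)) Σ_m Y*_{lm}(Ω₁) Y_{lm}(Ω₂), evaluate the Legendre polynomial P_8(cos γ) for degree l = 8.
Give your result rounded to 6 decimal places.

-0.355569

Addition theorem: P_8(cos γ) = (4π/17) Σ_m Y*_{lm}(Ω₁) Y_{lm}(Ω₂), m = −8…8:
  [-8]  conj(Y_{8,-8})(Ω₁) = (-0.006476, -0.019109) ; Y_{8,-8}(Ω₂) = (0.000064, 0.002897) ; Δ = (0.000055, -0.000020)
  [-7]  conj(Y_{8,-7})(Ω₁) = (0.057800, -0.069206) ; Y_{8,-7}(Ω₂) = (0.004039, 0.018437) ; Δ = (0.001509, 0.000786)
  [-6]  conj(Y_{8,-6})(Ω₁) = (0.240111, 0.035707) ; Y_{8,-6}(Ω₂) = (0.030420, 0.070137) ; Δ = (0.004800, 0.017927)
  [-5]  conj(Y_{8,-5})(Ω₁) = (0.166106, 0.392249) ; Y_{8,-5}(Ω₂) = (0.121660, 0.176753) ; Δ = (-0.049123, 0.077081)
  [-4]  conj(Y_{8,-4})(Ω₁) = (-0.257419, 0.359042) ; Y_{8,-4}(Ω₂) = (0.297295, 0.290809) ; Δ = (-0.180942, 0.031882)
  [-3]  conj(Y_{8,-3})(Ω₁) = (-0.112893, -0.008348) ; Y_{8,-3}(Ω₂) = (0.417777, 0.274179) ; Δ = (-0.044875, -0.034441)
  [-2]  conj(Y_{8,-2})(Ω₁) = (0.149748, 0.291622) ; Y_{8,-2}(Ω₂) = (0.189359, 0.077215) ; Δ = (0.005839, 0.066784)
  [-1]  conj(Y_{8,-1})(Ω₁) = (-0.148540, 0.243254) ; Y_{8,-1}(Ω₂) = (-0.319918, -0.062719) ; Δ = (0.062777, -0.068505)
  [+0]  conj(Y_{8,0})(Ω₁) = (0.248184, -0.000000) ; Y_{8,0}(Ω₂) = (-0.326773, 0.000000) ; Δ = (-0.081100, 0.000000)
  [+1]  conj(Y_{8,1})(Ω₁) = (0.148540, 0.243254) ; Y_{8,1}(Ω₂) = (0.319918, -0.062719) ; Δ = (0.062777, 0.068505)
  [+2]  conj(Y_{8,2})(Ω₁) = (0.149748, -0.291622) ; Y_{8,2}(Ω₂) = (0.189359, -0.077215) ; Δ = (0.005839, -0.066784)
  [+3]  conj(Y_{8,3})(Ω₁) = (0.112893, -0.008348) ; Y_{8,3}(Ω₂) = (-0.417777, 0.274179) ; Δ = (-0.044875, 0.034441)
  [+4]  conj(Y_{8,4})(Ω₁) = (-0.257419, -0.359042) ; Y_{8,4}(Ω₂) = (0.297295, -0.290809) ; Δ = (-0.180942, -0.031882)
  [+5]  conj(Y_{8,5})(Ω₁) = (-0.166106, 0.392249) ; Y_{8,5}(Ω₂) = (-0.121660, 0.176753) ; Δ = (-0.049123, -0.077081)
  [+6]  conj(Y_{8,6})(Ω₁) = (0.240111, -0.035707) ; Y_{8,6}(Ω₂) = (0.030420, -0.070137) ; Δ = (0.004800, -0.017927)
  [+7]  conj(Y_{8,7})(Ω₁) = (-0.057800, -0.069206) ; Y_{8,7}(Ω₂) = (-0.004039, 0.018437) ; Δ = (0.001509, -0.000786)
  [+8]  conj(Y_{8,8})(Ω₁) = (-0.006476, 0.019109) ; Y_{8,8}(Ω₂) = (0.000064, -0.002897) ; Δ = (0.000055, 0.000020)
Σ over m = (-0.481020, 0.000000); ×(4π/17) → (-0.355569, 0.000000). Real part: -0.355569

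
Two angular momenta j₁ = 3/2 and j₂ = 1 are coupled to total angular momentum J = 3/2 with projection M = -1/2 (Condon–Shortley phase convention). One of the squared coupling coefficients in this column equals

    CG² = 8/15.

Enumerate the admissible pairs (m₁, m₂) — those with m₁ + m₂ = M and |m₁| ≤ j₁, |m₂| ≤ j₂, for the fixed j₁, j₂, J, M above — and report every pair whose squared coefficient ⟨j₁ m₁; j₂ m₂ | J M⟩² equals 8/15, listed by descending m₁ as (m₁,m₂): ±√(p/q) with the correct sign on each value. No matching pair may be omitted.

(1/2,-1): +√(8/15)

Admissible pairs with m₁+m₂ = M = -1/2: (-3/2,1), (-1/2,0), (1/2,-1)
  (m₁,m₂)=(1/2,-1): CG² = 8/15, CG = +√(8/15)   ← matches the target
  (m₁,m₂)=(-1/2,0): CG² = 1/15, CG = −√(1/15)
  (m₁,m₂)=(-3/2,1): CG² = 2/5, CG = −√(2/5)
Pairs with CG² = 8/15: (1/2,-1): +√(8/15)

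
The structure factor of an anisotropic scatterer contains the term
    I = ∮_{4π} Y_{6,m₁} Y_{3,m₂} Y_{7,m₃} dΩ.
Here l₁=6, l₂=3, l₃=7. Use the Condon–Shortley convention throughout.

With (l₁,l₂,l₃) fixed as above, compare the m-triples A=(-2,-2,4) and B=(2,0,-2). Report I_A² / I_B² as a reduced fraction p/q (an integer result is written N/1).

55/147

l's match ⇒ only the (l;m) 3-j factors differ between A and B.
A: triangle coeff Δ(6,3,7) = 1/2042040; Σ_t [0,1]: t=0:+1/967680 t=1:−1/725760 = -1/2903040; (3j)²=5/3094 [(6 3 7; -2 -2 4)], sign=+1
B: triangle coeff Δ(6,3,7) = 1/2042040; Σ_t [0,2]: t=0:+1/207360 t=1:−1/120960 t=2:+1/967680 = -1/414720; (3j)²=21/4862 [(6 3 7; 2 0 -2)], sign=+1
I_A²/I_B² = (5/3094)/(21/4862) = 55/147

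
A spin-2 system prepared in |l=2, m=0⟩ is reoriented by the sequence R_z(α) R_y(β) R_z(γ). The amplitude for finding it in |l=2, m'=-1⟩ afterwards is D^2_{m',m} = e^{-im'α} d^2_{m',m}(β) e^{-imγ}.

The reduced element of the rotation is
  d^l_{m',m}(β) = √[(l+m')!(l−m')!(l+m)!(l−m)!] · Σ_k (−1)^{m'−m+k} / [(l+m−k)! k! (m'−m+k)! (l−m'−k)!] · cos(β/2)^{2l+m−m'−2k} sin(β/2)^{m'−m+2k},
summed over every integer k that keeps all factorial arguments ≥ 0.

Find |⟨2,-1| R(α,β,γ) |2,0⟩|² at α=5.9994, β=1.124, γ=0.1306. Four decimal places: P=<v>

P=0.2278

D^2_{-1,0}(5.9994,1.1240,0.1306) = e^{-i·-1·5.9994}·d^2_{-1,0}(1.1240)·e^{-i·0·0.1306}. Compute d first:
Half-angle: c=0.846191, s=0.532880. N=√(1·6·2·2)=4.898979
Admissible k: 1..2 (factorial args all ≥0)
  k=1: (−1)^0·4.8990/(2)·0.8462^3·0.5329^1 = +0.790879
  k=2: (−1)^1·4.8990/(2)·0.8462^1·0.5329^3 = -0.313640
d^2_{-1,0}(1.1240) = +0.790879 -0.313640 = +0.477239
|D^2_{-1,0}|² = |d^2_{-1,0}(β)|² = (+0.477239)² = 0.227757 (the z-rotation phases have unit modulus)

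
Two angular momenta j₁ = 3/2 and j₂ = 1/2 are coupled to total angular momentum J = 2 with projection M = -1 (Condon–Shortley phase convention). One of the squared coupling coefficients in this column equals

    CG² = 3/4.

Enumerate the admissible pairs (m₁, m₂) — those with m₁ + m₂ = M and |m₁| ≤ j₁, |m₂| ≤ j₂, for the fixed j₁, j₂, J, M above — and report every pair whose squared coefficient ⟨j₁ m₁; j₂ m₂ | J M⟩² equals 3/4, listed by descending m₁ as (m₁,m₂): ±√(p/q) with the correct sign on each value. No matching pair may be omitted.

Admissible pairs with m₁+m₂ = M = -1: (-3/2,1/2), (-1/2,-1/2)
  (m₁,m₂)=(-1/2,-1/2): CG² = 3/4, CG = +√(3/4)   ← matches the target
  (m₁,m₂)=(-3/2,1/2): CG² = 1/4, CG = +√(1/4)
Pairs with CG² = 3/4: (-1/2,-1/2): +√(3/4)

(-1/2,-1/2): +√(3/4)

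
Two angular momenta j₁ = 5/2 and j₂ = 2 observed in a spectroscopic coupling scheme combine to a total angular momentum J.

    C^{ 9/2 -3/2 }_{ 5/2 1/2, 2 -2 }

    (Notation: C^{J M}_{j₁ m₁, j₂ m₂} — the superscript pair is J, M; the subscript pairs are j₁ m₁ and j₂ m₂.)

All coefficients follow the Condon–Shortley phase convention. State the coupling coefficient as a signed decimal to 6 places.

j₁+j₂−J=0  J+j₁−j₂=5  J−j₁+j₂=4  j₁+j₂+J+1=10
(j₁±m₁, j₂±m₂, J±M) = (3,2,0,4,3,6)
P² = 69120/7
sum k=0..0:
  [0] +1/288 = 1/288
S = 1/288
C² = P²·S² = 5/42 ; C = +0.345033

+0.345033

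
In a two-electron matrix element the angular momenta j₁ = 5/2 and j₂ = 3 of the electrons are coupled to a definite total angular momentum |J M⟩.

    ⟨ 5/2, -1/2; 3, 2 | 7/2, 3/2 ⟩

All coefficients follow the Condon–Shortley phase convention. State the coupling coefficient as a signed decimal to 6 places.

+0.308607

triangle: 2!*3!*4!/10! = 288/3628800
(j±m)!: 2!*3!*5!*1!*5!*2! = 345600
prefactor² = (2J+1)*Δ*N² = 1536/7
  k=1: −1/(1!*1!*2!*4!*1!*0!) = -1/48
  k=2: +1/(2!*0!*1!*3!*2!*1!) = 1/24
Σ = 1/48  ⇒  CG² = 1536/7*(1/48)² = 2/21
CG = +√(2/21) = +0.308607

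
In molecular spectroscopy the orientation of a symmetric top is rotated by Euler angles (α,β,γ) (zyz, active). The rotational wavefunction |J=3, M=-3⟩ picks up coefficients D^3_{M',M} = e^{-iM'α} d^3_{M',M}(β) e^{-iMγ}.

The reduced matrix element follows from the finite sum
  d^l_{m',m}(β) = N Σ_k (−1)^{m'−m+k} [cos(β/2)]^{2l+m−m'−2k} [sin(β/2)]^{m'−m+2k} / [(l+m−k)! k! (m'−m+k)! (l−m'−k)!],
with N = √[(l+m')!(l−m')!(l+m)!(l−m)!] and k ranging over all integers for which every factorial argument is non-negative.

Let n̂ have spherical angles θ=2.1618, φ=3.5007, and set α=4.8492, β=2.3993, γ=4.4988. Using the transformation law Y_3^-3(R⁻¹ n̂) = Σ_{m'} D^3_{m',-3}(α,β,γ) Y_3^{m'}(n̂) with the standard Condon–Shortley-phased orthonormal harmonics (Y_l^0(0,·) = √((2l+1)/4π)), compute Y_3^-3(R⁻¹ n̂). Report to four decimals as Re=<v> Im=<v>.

Need the full column D^3_{m',-3} for m'=−3..3 at α=4.8492, β=2.3993, γ=4.4988.
cos(β/2)=0.362684, sin(β/2)=0.931912
d^3_{-3,-3}: single k=0 term ⇒ +0.002276;  D = -0.002216+0.000520i
d^3_{-2,-3}: single k=0 term ⇒ -0.014325;  D = +0.005142+0.013370i
d^3_{-1,-3}: single k=0 term ⇒ +0.058198;  D = +0.050963-0.028103i
d^3_{0,-3}: single k=0 term ⇒ -0.172673;  D = -0.103226-0.138421i
d^3_{1,-3}: single k=0 term ⇒ +0.384240;  D = -0.273815+0.269566i
d^3_{2,-3}: single k=0 term ⇒ -0.624423;  D = +0.494662+0.381070i
d^3_{3,-3}: single k=0 term ⇒ +0.655013;  D = +0.325234-0.568564i
Y_3^{m'}(θ=2.1618,φ=3.5007) and Σ D·Y over m':
  (-0.0022+0.0005i)·(-0.1132+0.2104i)  (+0.0051+0.0134i)·(-0.2957+0.2584i)  (+0.0510-0.0281i)·(-0.1388+0.0521i)  (-0.1032-0.1384i)·(+0.3010+0.0000i)  (-0.2738+0.2696i)·(+0.1388+0.0521i)  (+0.4947+0.3811i)·(-0.2957-0.2584i)  (+0.3252-0.5686i)·(+0.1132+0.2104i)
Y_3^-3(R⁻¹ n̂) = +0.015080-0.251509i

Re=0.0151 Im=-0.2515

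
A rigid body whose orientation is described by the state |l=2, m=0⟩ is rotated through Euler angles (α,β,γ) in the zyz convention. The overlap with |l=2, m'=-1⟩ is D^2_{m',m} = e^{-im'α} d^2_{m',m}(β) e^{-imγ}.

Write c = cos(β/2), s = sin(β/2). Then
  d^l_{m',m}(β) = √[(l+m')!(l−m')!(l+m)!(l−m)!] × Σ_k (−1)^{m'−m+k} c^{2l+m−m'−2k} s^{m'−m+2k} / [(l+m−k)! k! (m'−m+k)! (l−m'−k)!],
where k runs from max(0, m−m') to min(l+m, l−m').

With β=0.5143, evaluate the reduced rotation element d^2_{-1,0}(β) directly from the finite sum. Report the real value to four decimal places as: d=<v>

d=0.5245

d^2_{-1,0}(β=0.5143) via the finite sum:
Half-angle: c=0.967119, s=0.254325. N=√(1·6·2·2)=4.898979
The bounds max(0,m−m')=1 and min(l+m,l−m')=2 give 2 terms
  k=1: (−1)^0·4.8990/(2)·0.9671^3·0.2543^1 = +0.563514
  k=2: (−1)^1·4.8990/(2)·0.9671^1·0.2543^3 = -0.038969
d^2_{-1,0}(0.5143) = +0.563514 -0.038969 = +0.524544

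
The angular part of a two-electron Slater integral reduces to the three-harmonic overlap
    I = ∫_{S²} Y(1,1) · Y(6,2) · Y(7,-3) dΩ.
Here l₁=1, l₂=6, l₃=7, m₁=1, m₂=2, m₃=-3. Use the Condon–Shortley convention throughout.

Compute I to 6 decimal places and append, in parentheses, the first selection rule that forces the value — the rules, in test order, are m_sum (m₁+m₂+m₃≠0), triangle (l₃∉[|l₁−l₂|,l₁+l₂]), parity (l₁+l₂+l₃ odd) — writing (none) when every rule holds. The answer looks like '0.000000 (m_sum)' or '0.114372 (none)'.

-0.234717 (none)

Checks pass: Σm=0; 14 even; l₃=7∈[5,7].
(2·1+1)(2·6+1)(2·7+1) = 585
Δ: 0! 2! 12! / 15! → 1/1365
sum: t=0:+1/518400 = 1/518400
3j²(1 6 7; 0 0 0) = Δ·Π!·Σ² = 7/195  (sign -1)
sum: t=0:+1/1935360 = 1/1935360
3j²(1 6 7; 1 2 -3) = Δ·Π!·Σ² = 3/91  (sign +1)
combine: 4πI² = 585·7/195·3/91 = 9/13
take √, sign -1: I = -0.23471705
No selection rule forces the value: the integral is nonzero (none).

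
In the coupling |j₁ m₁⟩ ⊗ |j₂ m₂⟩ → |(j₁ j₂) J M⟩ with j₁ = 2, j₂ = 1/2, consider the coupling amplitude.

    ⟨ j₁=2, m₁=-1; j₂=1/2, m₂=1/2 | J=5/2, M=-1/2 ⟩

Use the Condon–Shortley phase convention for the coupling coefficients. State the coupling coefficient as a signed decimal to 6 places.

triangle: 0!×4!×1!/6! = 24/720
(j±m)!: 1!×3!×1!×0!×2!×3! = 72
prefactor² = (2J+1)×Δ×N² = 72/5
  k=0: +1/(0!×0!×3!×1!×1!×0!) = 1/6
Σ = 1/6  ⇒  CG² = 72/5×(1/6)² = 2/5
CG = +√(2/5) = +0.632456

+0.632456  (= +√(2/5))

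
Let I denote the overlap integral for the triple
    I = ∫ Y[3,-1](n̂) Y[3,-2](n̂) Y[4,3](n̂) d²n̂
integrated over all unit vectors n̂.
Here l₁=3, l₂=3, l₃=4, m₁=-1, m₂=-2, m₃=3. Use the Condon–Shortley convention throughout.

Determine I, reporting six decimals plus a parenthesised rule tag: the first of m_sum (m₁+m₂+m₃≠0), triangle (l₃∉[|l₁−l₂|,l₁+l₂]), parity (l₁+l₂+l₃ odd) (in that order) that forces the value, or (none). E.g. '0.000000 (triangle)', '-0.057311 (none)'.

-0.095955 (none)

Rules hold: Σm=0, L=10 even, 0≤4≤6.
N = 7·7·9 = 441
Δ = 2!·4!·4!/11! = 1/34650
Racah Σ t=0..2: t=0:+1/72 t=1:−1/16 t=2:+1/72 = -5/144
⇒ 3j(3 3 4; 0 0 0)² = 2/77, sgn -1
Racah Σ t=0..1: t=0:+1/288 t=1:−1/144 = -1/288
⇒ 3j(3 3 4; -1 -2 3)² = 1/99, sgn +1
4πI² = N·(3j₀)²·(3jₘ)² = 14/121
I = -1·√(0.115702/4π) = -0.09595473
No selection rule forces the value: the integral is nonzero (none).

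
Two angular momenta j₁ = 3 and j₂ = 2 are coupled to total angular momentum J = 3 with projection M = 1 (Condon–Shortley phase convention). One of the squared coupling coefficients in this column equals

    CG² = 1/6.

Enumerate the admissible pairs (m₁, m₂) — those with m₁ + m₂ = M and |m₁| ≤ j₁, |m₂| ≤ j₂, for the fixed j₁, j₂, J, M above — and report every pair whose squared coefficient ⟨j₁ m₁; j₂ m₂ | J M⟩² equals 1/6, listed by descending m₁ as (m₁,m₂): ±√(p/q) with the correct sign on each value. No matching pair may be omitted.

(3,-2): +√(1/6)

Admissible pairs with m₁+m₂ = M = 1: (-1,2), (0,1), (1,0), (2,-1), (3,-2)
  (m₁,m₂)=(3,-2): CG² = 1/6, CG = +√(1/6)   ← matches the target
  (m₁,m₂)=(2,-1): CG² = 1/4, CG = +√(1/4)
  (m₁,m₂)=(1,0): CG² = 3/20, CG = −√(3/20)
  (m₁,m₂)=(0,1): CG² = 1/30, CG = −√(1/30)
  (m₁,m₂)=(-1,2): CG² = 2/5, CG = +√(2/5)
Pairs with CG² = 1/6: (3,-2): +√(1/6)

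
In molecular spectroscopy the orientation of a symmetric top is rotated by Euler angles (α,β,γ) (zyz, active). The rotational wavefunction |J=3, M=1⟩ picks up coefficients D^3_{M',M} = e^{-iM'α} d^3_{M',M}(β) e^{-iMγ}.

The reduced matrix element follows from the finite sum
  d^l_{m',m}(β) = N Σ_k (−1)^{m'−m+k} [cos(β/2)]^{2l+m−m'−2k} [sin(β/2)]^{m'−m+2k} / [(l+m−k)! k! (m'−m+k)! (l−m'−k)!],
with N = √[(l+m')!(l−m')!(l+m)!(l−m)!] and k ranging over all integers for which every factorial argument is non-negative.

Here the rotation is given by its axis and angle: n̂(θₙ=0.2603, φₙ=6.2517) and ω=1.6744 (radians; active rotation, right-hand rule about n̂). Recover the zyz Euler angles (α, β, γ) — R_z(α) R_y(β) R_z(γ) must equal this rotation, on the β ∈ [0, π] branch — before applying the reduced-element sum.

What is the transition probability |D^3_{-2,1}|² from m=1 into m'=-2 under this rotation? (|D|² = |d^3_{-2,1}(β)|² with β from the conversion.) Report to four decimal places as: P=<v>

P=0.0017

Axis–angle → zyz. n̂ = (sinθₙcosφₙ, sinθₙsinφₙ, cosθₙ) = (+0.257243, -0.008102, +0.966313), ω = 1.6744.
R = I cosω + sinω [n̂]ₓ + (1−cosω) n̂n̂ᵀ gives
  R = [-0.030401, -0.963431, +0.266226; +0.958832, -0.103346, -0.264502; +0.282343, +0.247225, +0.926910]
β = atan2(√(R₁₃²+R₂₃²), R₃₃) = 0.384703; α = atan2(R₂₃, R₁₃) mod 2π = 5.501035; γ = atan2(R₃₂, −R₃₁) mod 2π = 2.422413
Split into d^3_{-2,1}(β=0.3847) × two z-phases.
With c≡cos(β/2)=0.981557 and s≡sin(β/2)=0.191167, N=[1·120·24·2]^{1/2}=75.894664
k: max(0,(1)−(-2))=3 … min(3+(1),3−(-2))=4
  k=3: (−1)^0·75.8947/(12)·0.9816^3·0.1912^3 = +0.041785
  k=4: (−1)^1·75.8947/(24)·0.9816^1·0.1912^5 = -0.000792
d^3_{-2,1}(0.3847) = +0.041785 -0.000792 = +0.040992
|D^3_{-2,1}|² = |d^3_{-2,1}(β)|² = (+0.040992)² = 0.001680 (the z-rotation phases have unit modulus)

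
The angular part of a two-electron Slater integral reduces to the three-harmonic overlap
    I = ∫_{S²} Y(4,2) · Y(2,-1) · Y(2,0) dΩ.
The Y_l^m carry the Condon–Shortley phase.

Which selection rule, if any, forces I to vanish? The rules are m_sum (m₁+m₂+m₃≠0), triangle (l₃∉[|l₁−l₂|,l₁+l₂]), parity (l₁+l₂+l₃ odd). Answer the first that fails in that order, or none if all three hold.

m_sum

m₁+m₂+m₃ = 2 − 1 + 0 = 1  ✗
triangle: |4−2|=2 ≤ l₃=2 ≤ 4+2=6
parity: l₁+l₂+l₃ = 8 is even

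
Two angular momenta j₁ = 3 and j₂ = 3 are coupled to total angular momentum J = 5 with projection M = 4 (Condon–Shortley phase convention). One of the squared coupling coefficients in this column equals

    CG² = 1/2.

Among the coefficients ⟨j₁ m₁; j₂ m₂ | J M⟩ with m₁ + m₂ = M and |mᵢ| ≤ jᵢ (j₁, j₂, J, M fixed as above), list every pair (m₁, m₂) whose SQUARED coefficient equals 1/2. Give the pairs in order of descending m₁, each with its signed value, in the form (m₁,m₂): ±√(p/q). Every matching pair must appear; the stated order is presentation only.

(3,1): +√(1/2); (1,3): −√(1/2)

Admissible pairs with m₁+m₂ = M = 4: (1,3), (2,2), (3,1)
  (m₁,m₂)=(3,1): CG² = 1/2, CG = +√(1/2)   ← matches the target
  (m₁,m₂)=(2,2): CG² = 0/1, CG = 0
  (m₁,m₂)=(1,3): CG² = 1/2, CG = −√(1/2)   ← matches the target
Pairs with CG² = 1/2: (3,1): +√(1/2); (1,3): −√(1/2)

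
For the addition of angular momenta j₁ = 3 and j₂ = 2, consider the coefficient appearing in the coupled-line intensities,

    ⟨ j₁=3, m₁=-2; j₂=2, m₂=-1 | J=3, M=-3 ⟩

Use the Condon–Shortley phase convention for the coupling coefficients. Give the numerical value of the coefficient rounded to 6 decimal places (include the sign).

triangle: 2!·4!·2!/9! = 96/362880
(j±m)!: 1!·5!·1!·3!·0!·6! = 518400
prefactor² = (2J+1)·Δ·N² = 960
  k=1: −1/(1!·1!·4!·0!·0!·2!) = -1/48
Σ = -1/48  ⇒  CG² = 960·(-1/48)² = 5/12
CG = −√(5/12) = -0.645497

-0.645497  (= −√(5/12))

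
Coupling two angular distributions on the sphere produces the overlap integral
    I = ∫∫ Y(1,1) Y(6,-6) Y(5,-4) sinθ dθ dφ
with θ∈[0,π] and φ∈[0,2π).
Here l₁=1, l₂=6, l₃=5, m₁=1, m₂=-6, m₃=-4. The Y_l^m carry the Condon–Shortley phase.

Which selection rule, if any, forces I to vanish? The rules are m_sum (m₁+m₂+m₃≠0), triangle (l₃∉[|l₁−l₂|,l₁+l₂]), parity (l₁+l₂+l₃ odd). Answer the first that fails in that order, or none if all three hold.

m_sum

Σmᵢ = -9  ✗
l₃∈[|l₁−l₂|,l₁+l₂]=[5,7], have l₃=5
Σlᵢ = 12 ⇒ even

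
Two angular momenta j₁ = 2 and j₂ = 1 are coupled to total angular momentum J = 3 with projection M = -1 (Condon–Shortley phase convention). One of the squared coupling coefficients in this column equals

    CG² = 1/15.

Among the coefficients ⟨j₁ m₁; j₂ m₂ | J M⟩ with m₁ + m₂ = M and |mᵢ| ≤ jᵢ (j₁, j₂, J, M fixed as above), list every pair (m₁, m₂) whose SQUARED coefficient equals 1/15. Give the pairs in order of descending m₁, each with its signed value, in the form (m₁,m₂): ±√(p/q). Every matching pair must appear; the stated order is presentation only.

(-2,1): +√(1/15)

Admissible pairs with m₁+m₂ = M = -1: (-2,1), (-1,0), (0,-1)
  (m₁,m₂)=(0,-1): CG² = 2/5, CG = +√(2/5)
  (m₁,m₂)=(-1,0): CG² = 8/15, CG = +√(8/15)
  (m₁,m₂)=(-2,1): CG² = 1/15, CG = +√(1/15)   ← matches the target
Pairs with CG² = 1/15: (-2,1): +√(1/15)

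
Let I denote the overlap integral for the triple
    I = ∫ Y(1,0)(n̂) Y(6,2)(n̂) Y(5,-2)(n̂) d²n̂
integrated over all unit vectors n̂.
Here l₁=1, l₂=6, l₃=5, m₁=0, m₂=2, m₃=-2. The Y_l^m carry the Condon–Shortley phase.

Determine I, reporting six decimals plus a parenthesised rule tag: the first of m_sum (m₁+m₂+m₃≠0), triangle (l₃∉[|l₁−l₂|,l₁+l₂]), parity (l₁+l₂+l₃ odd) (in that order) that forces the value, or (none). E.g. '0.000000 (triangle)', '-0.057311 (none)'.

m-sum 0 ✓  L=12 even ✓  5≤5≤7 ✓
Π(2lᵢ+1) = 3×13×11 = 429
triangle coeff Δ(1,6,5) = 1/858
Σ_t [1,1]: t=1:−1/14400 = -1/14400
(3j)²=6/143 [(1 6 5; 0 0 0)], sign=+1
Σ_t [1,1]: t=1:−1/30240 = -1/30240
(3j)²=16/429 [(1 6 5; 0 2 -2)], sign=+1
⇒ 4πI² = 96/143
I = (+1)√(96/143/(4π)) = 0.23113338
No selection rule forces the value: the integral is nonzero (none).

0.231133 (none)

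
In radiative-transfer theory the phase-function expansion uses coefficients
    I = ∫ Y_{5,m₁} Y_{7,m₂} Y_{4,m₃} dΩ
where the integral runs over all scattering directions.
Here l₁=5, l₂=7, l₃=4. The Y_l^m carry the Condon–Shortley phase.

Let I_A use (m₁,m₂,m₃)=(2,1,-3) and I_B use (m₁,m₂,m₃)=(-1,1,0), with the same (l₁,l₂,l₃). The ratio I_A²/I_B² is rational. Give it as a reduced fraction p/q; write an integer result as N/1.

245/121

Same 5,7,4: normalisation and zero-m 3j drop out of the ratio.
A: Δ: 8! 2! 6! / 17! → 1/6126120; sum: t=2:+1/1036800 t=3:−1/172800 = -1/207360; 3j²(5 7 4; 2 1 -3) = Δ·Π!·Σ² = 245/14586  (sign +1)
B: Δ: 8! 2! 6! / 17! → 1/6126120; sum: t=4:+1/55296 t=5:−1/25920 t=6:+1/138240 = -11/829440; 3j²(5 7 4; -1 1 0) = Δ·Π!·Σ² = 11/1326  (sign -1)
I_A²/I_B² = (245/14586)/(11/1326) = 245/121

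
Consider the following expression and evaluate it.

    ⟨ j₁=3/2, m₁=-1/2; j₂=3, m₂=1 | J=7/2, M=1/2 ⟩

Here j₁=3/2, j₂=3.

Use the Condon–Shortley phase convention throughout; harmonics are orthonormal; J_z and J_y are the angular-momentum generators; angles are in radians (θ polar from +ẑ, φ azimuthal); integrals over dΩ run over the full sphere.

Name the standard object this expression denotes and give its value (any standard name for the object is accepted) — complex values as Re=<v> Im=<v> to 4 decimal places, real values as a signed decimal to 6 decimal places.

Clebsch–Gordan coefficient, −√(2/7) ≈ -0.534522

This is a Clebsch–Gordan (vector-coupling) coefficient.
j₁+j₂−J=1  J+j₁−j₂=2  J−j₁+j₂=5  j₁+j₂+J+1=9
(j₁±m₁, j₂±m₂, J±M) = (1,2,4,2,4,3)
P² = 512/7
sum k=0..1:
  [0] +1/48 = 1/48
  [1] −1/12 = -1/12
S = -1/16
C² = P²·S² = 2/7 ; C = -0.534522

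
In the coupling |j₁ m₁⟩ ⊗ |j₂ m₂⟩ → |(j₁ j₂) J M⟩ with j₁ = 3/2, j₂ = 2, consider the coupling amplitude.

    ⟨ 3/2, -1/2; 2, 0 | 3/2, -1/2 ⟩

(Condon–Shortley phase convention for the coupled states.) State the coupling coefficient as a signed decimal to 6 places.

-0.447214

j₁+j₂−J=2  J+j₁−j₂=1  J−j₁+j₂=2  j₁+j₂+J+1=6
(j₁±m₁, j₂±m₂, J±M) = (1,2,2,2,1,2)
P² = 16/45
sum k=1..2:
  [1] −1/1 = -1
  [2] +1/4 = 1/4
S = -3/4
C² = P²·S² = 1/5 ; C = -0.447214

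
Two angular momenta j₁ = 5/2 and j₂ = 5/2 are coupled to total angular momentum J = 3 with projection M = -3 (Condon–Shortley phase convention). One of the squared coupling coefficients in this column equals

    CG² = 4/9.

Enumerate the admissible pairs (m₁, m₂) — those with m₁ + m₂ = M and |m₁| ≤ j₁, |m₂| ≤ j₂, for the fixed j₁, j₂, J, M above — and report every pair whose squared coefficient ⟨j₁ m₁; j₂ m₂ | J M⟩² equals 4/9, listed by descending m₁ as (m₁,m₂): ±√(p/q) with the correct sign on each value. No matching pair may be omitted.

Admissible pairs with m₁+m₂ = M = -3: (-5/2,-1/2), (-3/2,-3/2), (-1/2,-5/2)
  (m₁,m₂)=(-1/2,-5/2): CG² = 5/18, CG = +√(5/18)
  (m₁,m₂)=(-3/2,-3/2): CG² = 4/9, CG = −√(4/9)   ← matches the target
  (m₁,m₂)=(-5/2,-1/2): CG² = 5/18, CG = +√(5/18)
Pairs with CG² = 4/9: (-3/2,-3/2): −√(4/9)

(-3/2,-3/2): −√(4/9)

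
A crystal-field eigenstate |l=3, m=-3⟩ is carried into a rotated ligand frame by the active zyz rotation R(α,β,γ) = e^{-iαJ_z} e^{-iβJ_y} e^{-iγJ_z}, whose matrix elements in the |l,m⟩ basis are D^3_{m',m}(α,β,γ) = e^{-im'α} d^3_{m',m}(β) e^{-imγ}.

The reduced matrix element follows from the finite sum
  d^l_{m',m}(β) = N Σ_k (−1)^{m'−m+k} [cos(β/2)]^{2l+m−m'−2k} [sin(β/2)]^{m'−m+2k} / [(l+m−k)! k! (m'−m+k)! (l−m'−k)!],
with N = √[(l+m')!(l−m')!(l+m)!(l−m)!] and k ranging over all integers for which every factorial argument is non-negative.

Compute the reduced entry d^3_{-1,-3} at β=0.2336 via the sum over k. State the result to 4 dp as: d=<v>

d=0.0512

d^3_{-1,-3}(β=0.2336) via the finite sum:
Half-angle: c=0.993187, s=0.116535. N=√(2·24·1·720)=185.903201
k: max(0,(-3)−(-1))=0 … min(3+(-3),3−(-1))=0
  k=0: (−1)^2·185.9032/(48)·0.9932^4·0.1165^2 = +0.051177
d^3_{-1,-3}(0.2336) = +0.051177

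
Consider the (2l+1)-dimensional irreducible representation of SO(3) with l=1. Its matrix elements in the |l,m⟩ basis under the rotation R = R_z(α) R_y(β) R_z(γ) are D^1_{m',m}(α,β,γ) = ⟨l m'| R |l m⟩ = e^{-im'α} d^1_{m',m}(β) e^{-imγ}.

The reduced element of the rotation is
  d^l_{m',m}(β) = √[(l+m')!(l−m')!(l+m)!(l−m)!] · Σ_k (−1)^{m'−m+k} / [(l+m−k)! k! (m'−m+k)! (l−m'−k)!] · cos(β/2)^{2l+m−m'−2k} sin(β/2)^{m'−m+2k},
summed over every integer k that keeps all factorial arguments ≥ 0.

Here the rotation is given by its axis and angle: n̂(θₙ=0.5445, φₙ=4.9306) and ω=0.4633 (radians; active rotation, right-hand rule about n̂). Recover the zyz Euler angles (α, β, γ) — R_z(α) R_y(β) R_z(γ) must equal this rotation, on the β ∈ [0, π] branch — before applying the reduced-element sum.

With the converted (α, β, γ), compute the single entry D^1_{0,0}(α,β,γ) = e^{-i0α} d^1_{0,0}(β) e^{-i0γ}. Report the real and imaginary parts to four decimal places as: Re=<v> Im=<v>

Re=0.9717 Im=0.0000

Axis–angle → zyz. n̂ = (sinθₙcosφₙ, sinθₙsinφₙ, cosθₙ) = (+0.112136, -0.505707, +0.855386), ω = 0.4633.
R = I cosω + sinω [n̂]ₓ + (1−cosω) n̂n̂ᵀ gives
  R = [+0.895908, -0.388252, -0.215890; +0.376296, +0.921542, -0.095715; +0.236113, +0.004513, +0.971715]
β = atan2(√(R₁₃²+R₂₃²), R₃₃) = 0.238409; α = atan2(R₂₃, R₁₃) mod 2π = 3.558903; γ = atan2(R₃₂, −R₃₁) mod 2π = 3.122481
First d^1_{0,0}(β=0.2384), then the phase factors e^{-i(0)α} and e^{-i(0)γ}:
Half-angle: c=0.992904, s=0.118922. N=√(1·1·1·1)=1.000000
Admissible k: 0..1 (factorial args all ≥0)
  k=0: (−1)^0·1.0000/(1)·0.9929^2·0.1189^0 = +0.985858
  k=1: (−1)^1·1.0000/(1)·0.9929^0·0.1189^2 = -0.014142
d^1_{0,0}(0.2384) = +0.985858 -0.014142 = +0.971715
D = (+1.000000+0.000000i)·(+0.971715)·(+1.000000+0.000000i) = +0.971715+0.000000i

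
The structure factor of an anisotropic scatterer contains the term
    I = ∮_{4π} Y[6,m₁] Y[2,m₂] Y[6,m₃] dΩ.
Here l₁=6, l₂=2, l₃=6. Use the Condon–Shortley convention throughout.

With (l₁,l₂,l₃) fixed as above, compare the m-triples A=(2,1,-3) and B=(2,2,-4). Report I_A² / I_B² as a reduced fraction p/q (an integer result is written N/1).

Shared (l₁,l₂,l₃)=(6,2,6): N and (l;000)² cancel in I_A²/I_B².
A: Δ = 2!·10!·2!/15! = 1/90090; Racah Σ t=1..2: t=1:−1/60480 t=2:+1/161280 = -1/96768; ⇒ 3j(6 2 6; 2 1 -3)² = 15/1001, sgn +1
B: Δ = 2!·10!·2!/15! = 1/90090; Racah Σ t=2..2: t=2:+1/322560 = 1/322560; ⇒ 3j(6 2 6; 2 2 -4)² = 18/1001, sgn +1
I_A²/I_B² = (15/1001)/(18/1001) = 5/6

5/6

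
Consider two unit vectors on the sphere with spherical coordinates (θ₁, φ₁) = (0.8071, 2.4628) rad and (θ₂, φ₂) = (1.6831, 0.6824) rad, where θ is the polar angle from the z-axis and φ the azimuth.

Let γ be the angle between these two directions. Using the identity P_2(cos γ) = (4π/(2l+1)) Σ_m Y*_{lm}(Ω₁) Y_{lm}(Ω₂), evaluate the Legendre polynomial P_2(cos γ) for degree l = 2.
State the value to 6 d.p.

-0.422811

Expand P_2 via completeness: Σ_{m} conj(Y_{2,m}) at Ω₁ times Y_{2,m} at Ω₂ —
  m=-2: Y*=+0.042641-0.196954i  Y=+0.078017-0.373359i  product -0.070208-0.031286i
  m=-1: Y*=-0.300366+0.242295i  Y=-0.066766+0.054257i  product +0.006908-0.032474i
  m=+0: Y*=+0.137169-0.000000i  Y=-0.303508+0.000000i  product -0.041632+0.000000i
  m=+1: Y*=+0.300366+0.242295i  Y=+0.066766+0.054257i  product +0.006908+0.032474i
  m=+2: Y*=+0.042641+0.196954i  Y=+0.078017+0.373359i  product -0.070208+0.031286i
Accumulated sum -0.168231+0.000000i; after 4π/(2l+1) scaling, -0.422811+0.000000i ⇒ P_2 = -0.422811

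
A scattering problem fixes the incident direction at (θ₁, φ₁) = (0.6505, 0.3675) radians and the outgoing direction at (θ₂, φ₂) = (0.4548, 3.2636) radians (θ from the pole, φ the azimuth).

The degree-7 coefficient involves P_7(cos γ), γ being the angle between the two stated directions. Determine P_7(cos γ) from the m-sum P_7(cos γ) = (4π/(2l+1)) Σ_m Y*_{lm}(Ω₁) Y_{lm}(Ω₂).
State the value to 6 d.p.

0.127243

Addition theorem: P_7(cos γ) = (4π/15) Σ_m Y*_{lm}(Ω₁) Y_{lm}(Ω₂), m = −7…7:
  m=-7: Y*=(-0.012582, 0.008048)  Y=(-0.001037, 0.001190)  product (0.000003, -0.000023)
  m=-6: Y*=(-0.043514, 0.059156)  Y=(0.008983, -0.008073)  product (0.000087, 0.000883)
  m=-5: Y*=(-0.056965, 0.208502)  Y=(-0.046693, 0.032637)  product (-0.004145, -0.011595)
  m=-4: Y*=(0.041354, 0.408885)  Y=(0.162437, -0.086231)  product (0.041976, 0.062852)
  m=-3: Y*=(0.205738, 0.406737)  Y=(-0.375424, 0.143898)  product (-0.135768, -0.123094)
  m=-2: Y*=(0.091034, 0.082291)  Y=(0.509602, -0.126879)  product (0.056832, 0.030386)
  m=-1: Y*=(-0.327401, -0.126046)  Y=(-0.196245, 0.024063)  product (0.067284, 0.016858)
  m=+0: Y*=(-0.243715, -0.000000)  Y=(-0.407633, 0.000000)  product (0.099346, 0.000000)
  m=+1: Y*=(0.327401, -0.126046)  Y=(0.196245, 0.024063)  product (0.067284, -0.016858)
  m=+2: Y*=(0.091034, -0.082291)  Y=(0.509602, 0.126879)  product (0.056832, -0.030386)
  m=+3: Y*=(-0.205738, 0.406737)  Y=(0.375424, 0.143898)  product (-0.135768, 0.123094)
  m=+4: Y*=(0.041354, -0.408885)  Y=(0.162437, 0.086231)  product (0.041976, -0.062852)
  m=+5: Y*=(0.056965, 0.208502)  Y=(0.046693, 0.032637)  product (-0.004145, 0.011595)
  m=+6: Y*=(-0.043514, -0.059156)  Y=(0.008983, 0.008073)  product (0.000087, -0.000883)
  m=+7: Y*=(0.012582, 0.008048)  Y=(0.001037, 0.001190)  product (0.000003, 0.000023)
Total Σ_m = (0.151886, -0.000000). Multiply by 0.837758: (0.127243, -0.000000). P_7(cos γ) = 0.127243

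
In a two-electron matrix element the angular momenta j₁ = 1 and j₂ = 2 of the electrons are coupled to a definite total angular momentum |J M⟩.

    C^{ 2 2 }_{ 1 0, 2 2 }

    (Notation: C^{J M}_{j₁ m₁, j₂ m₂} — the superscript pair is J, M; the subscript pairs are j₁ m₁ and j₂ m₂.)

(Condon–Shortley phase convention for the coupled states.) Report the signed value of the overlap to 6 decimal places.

-0.816497

√[5·1!1!3!/6! · 1!1!4!0!4!0!] = √(24)
  +(−1)^1/∏(1,0,0,3,1,0)! = -1/6  (running -1/6)
⟨..|..⟩ = √(24)·(-1/6) = -0.816497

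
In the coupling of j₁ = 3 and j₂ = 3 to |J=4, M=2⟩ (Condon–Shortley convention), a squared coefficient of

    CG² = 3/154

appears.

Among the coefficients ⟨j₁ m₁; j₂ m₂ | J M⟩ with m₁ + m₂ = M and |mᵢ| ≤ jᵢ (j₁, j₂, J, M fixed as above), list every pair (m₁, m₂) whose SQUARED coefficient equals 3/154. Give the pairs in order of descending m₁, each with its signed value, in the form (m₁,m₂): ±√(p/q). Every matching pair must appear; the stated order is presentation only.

(2,0): +√(3/154); (0,2): +√(3/154)

Admissible pairs with m₁+m₂ = M = 2: (-1,3), (0,2), (1,1), (2,0), (3,-1)
  (m₁,m₂)=(3,-1): CG² = 27/77, CG = +√(27/77)
  (m₁,m₂)=(2,0): CG² = 3/154, CG = +√(3/154)   ← matches the target
  (m₁,m₂)=(1,1): CG² = 20/77, CG = −√(20/77)
  (m₁,m₂)=(0,2): CG² = 3/154, CG = +√(3/154)   ← matches the target
  (m₁,m₂)=(-1,3): CG² = 27/77, CG = +√(27/77)
Pairs with CG² = 3/154: (2,0): +√(3/154); (0,2): +√(3/154)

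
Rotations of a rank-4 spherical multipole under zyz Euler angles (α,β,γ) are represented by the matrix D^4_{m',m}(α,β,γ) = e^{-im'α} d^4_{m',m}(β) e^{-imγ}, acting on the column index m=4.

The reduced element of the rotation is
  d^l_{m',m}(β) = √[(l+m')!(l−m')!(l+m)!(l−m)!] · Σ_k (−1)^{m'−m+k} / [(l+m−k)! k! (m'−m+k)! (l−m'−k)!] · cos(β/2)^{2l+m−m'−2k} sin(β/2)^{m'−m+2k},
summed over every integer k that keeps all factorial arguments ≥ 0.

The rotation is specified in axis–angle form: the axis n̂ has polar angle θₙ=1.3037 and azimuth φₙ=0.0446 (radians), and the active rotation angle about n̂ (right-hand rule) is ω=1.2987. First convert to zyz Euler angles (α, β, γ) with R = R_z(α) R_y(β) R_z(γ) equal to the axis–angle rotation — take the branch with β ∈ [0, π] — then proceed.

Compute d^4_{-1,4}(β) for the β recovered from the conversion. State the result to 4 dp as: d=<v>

d=0.2707

Axis–angle → zyz. n̂ = (sinθₙcosφₙ, sinθₙsinφₙ, cosθₙ) = (+0.963582, +0.043004, +0.263932), ω = 1.2987.
R = I cosω + sinω [n̂]ₓ + (1−cosω) n̂n̂ᵀ gives
  R = [+0.947709, -0.223920, +0.227393; +0.284523, +0.270104, -0.919832; +0.144549, +0.936431, +0.319690]
β = atan2(√(R₁₃²+R₂₃²), R₃₃) = 1.245394; α = atan2(R₂₃, R₁₃) mod 2π = 4.954742; γ = atan2(R₃₂, −R₃₁) mod 2π = 1.723949
d^4_{-1,4}(β=1.2454) via the finite sum:
c=cos(1.245394/2)=0.812308, s=sin(1.245394/2)=0.583228; N=√[6·120·40320·1]=5387.986637
k: max(0,(4)−(-1))=5 … min(4+(4),4−(-1))=5
  k=5: (−1)^0·5387.9866/(720)·0.8123^3·0.5832^5 = +0.270676
d^4_{-1,4}(1.2454) = +0.270676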